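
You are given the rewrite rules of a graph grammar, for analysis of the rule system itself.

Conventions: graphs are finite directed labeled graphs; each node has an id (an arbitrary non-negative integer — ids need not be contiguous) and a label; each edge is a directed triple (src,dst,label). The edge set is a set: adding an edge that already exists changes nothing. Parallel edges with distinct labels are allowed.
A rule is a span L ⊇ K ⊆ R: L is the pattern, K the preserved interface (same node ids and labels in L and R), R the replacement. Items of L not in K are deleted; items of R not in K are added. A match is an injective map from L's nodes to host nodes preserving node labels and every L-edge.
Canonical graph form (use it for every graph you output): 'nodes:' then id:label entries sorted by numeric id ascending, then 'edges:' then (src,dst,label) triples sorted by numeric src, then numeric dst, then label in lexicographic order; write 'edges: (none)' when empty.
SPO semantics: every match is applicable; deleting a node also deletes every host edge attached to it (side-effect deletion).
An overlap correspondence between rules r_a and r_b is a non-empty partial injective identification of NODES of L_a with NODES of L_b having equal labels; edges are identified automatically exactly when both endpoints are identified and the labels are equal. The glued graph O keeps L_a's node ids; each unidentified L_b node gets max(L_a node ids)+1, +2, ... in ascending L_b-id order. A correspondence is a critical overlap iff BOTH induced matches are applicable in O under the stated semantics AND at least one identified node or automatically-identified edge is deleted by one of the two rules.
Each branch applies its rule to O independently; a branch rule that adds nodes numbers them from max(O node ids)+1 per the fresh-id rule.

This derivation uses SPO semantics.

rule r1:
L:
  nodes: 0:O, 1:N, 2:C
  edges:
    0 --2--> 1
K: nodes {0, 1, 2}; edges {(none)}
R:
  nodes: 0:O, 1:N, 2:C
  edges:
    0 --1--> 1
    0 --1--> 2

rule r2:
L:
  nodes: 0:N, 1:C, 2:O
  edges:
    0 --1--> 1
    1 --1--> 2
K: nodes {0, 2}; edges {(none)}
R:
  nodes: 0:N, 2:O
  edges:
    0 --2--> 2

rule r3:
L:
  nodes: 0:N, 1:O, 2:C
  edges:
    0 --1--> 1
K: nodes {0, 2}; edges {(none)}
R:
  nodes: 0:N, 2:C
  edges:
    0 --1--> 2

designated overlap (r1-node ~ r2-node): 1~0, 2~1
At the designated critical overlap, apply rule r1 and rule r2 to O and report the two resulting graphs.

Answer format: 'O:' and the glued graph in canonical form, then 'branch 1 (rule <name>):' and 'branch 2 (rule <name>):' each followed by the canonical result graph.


O:
nodes: 0:O, 1:N, 2:C, 3:O
edges: (0,1,2); (1,2,1); (2,3,1)
branch 1 (rule r1):
nodes: 0:O, 1:N, 2:C, 3:O
edges: (0,1,1); (0,2,1); (1,2,1); (2,3,1)
branch 2 (rule r2):
nodes: 0:O, 1:N, 3:O
edges: (0,1,2); (1,3,2)


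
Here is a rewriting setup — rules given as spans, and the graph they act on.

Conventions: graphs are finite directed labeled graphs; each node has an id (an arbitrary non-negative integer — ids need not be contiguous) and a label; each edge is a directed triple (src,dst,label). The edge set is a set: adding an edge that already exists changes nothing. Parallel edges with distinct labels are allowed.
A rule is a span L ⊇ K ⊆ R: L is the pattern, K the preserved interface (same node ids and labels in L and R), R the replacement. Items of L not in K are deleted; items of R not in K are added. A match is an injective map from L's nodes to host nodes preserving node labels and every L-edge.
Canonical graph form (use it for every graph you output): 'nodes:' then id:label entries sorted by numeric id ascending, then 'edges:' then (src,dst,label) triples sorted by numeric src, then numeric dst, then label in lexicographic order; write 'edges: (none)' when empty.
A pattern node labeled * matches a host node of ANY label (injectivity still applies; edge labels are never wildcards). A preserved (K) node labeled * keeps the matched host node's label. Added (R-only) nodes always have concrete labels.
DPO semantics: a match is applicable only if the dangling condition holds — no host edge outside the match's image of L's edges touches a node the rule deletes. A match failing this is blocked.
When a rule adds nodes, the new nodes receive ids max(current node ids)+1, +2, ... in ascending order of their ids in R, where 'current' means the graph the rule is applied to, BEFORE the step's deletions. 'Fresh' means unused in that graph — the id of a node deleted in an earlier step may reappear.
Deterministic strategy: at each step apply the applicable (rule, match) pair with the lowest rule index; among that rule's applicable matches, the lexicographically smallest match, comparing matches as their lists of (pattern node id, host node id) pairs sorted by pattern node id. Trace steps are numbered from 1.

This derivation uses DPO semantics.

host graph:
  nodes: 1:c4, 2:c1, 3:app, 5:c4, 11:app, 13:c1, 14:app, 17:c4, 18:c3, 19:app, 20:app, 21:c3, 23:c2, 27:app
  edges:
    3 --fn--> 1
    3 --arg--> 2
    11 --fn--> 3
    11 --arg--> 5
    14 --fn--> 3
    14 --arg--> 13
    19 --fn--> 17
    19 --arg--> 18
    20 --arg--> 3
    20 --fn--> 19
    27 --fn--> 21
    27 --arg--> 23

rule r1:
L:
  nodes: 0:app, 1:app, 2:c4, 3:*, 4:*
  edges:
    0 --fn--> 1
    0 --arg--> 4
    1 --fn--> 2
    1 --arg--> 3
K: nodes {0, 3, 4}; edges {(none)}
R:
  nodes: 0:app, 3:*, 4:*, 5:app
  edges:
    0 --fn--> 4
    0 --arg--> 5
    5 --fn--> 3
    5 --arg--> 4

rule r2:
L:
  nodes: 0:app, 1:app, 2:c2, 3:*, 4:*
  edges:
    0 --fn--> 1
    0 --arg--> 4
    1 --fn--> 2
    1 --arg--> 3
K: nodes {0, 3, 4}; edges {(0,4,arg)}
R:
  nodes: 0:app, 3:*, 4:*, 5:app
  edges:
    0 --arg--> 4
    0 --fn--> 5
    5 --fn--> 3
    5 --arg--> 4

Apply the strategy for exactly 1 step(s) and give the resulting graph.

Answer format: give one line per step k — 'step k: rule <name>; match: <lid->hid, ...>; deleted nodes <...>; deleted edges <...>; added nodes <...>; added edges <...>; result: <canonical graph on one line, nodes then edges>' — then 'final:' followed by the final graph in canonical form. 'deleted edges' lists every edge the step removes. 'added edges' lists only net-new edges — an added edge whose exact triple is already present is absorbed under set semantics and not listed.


step 1: rule r1; match: 0->20, 1->19, 2->17, 3->18, 4->3; deleted nodes 17, 19; deleted edges (19,17,fn); (19,18,arg); (20,3,arg); (20,19,fn); added nodes 28; added edges (20,3,fn); (20,28,arg); (28,3,arg); (28,18,fn); result: nodes: 1:c4, 2:c1, 3:app, 5:c4, 11:app, 13:c1, 14:app, 18:c3, 20:app, 21:c3, 23:c2, 27:app, 28:app edges: (3,1,fn); (3,2,arg); (11,3,fn); (11,5,arg); (14,3,fn); (14,13,arg); (20,3,fn); (20,28,arg); (27,21,fn); (27,23,arg); (28,3,arg); (28,18,fn)
final:
nodes: 1:c4, 2:c1, 3:app, 5:c4, 11:app, 13:c1, 14:app, 18:c3, 20:app, 21:c3, 23:c2, 27:app, 28:app
edges: (3,1,fn); (3,2,arg); (11,3,fn); (11,5,arg); (14,3,fn); (14,13,arg); (20,3,fn); (20,28,arg); (27,21,fn); (27,23,arg); (28,3,arg); (28,18,fn)


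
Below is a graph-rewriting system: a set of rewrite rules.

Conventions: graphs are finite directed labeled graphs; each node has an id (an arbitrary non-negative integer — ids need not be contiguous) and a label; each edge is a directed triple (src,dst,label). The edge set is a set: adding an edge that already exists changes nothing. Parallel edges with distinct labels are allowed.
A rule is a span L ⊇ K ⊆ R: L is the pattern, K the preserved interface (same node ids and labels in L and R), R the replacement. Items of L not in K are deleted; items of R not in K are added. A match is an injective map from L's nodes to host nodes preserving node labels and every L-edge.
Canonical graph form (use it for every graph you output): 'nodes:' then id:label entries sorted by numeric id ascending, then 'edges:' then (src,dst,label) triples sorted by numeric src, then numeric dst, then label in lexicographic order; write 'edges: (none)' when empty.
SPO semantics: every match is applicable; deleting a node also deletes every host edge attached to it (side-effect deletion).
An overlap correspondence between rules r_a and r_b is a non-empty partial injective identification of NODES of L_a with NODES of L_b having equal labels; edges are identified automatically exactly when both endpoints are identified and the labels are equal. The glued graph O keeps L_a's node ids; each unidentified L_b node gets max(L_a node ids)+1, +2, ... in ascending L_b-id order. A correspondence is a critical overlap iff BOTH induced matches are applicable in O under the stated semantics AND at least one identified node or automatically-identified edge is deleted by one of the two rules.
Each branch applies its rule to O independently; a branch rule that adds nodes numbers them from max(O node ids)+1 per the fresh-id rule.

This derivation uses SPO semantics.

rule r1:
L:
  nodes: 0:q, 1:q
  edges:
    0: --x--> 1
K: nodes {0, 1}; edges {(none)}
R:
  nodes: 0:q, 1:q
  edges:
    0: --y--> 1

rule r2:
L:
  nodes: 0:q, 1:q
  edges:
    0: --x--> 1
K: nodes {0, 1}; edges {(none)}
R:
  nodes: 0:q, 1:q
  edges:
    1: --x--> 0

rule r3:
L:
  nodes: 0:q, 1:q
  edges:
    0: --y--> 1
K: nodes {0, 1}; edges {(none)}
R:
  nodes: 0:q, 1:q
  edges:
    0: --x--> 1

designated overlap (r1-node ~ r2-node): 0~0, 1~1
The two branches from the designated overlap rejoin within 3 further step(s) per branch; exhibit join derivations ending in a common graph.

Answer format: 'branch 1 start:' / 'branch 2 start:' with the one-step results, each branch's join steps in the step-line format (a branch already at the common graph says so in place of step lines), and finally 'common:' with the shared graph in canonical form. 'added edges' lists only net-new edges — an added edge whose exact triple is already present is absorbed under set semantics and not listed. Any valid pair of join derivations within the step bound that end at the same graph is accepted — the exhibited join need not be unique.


branch 1 start:
nodes: 0:q, 1:q
edges: (0,1,y)
branch 2 start:
nodes: 0:q, 1:q
edges: (1,0,x)
branch 1 step 1: rule r3; match: 0->0, 1->1; deleted nodes (none); deleted edges (0,1,y); added nodes (none); added edges (0,1,x); result: nodes: 0:q, 1:q edges: (0,1,x)
branch 2 step 1: rule r2; match: 0->1, 1->0; deleted nodes (none); deleted edges (1,0,x); added nodes (none); added edges (0,1,x); result: nodes: 0:q, 1:q edges: (0,1,x)
common:
nodes: 0:q, 1:q
edges: (0,1,x)


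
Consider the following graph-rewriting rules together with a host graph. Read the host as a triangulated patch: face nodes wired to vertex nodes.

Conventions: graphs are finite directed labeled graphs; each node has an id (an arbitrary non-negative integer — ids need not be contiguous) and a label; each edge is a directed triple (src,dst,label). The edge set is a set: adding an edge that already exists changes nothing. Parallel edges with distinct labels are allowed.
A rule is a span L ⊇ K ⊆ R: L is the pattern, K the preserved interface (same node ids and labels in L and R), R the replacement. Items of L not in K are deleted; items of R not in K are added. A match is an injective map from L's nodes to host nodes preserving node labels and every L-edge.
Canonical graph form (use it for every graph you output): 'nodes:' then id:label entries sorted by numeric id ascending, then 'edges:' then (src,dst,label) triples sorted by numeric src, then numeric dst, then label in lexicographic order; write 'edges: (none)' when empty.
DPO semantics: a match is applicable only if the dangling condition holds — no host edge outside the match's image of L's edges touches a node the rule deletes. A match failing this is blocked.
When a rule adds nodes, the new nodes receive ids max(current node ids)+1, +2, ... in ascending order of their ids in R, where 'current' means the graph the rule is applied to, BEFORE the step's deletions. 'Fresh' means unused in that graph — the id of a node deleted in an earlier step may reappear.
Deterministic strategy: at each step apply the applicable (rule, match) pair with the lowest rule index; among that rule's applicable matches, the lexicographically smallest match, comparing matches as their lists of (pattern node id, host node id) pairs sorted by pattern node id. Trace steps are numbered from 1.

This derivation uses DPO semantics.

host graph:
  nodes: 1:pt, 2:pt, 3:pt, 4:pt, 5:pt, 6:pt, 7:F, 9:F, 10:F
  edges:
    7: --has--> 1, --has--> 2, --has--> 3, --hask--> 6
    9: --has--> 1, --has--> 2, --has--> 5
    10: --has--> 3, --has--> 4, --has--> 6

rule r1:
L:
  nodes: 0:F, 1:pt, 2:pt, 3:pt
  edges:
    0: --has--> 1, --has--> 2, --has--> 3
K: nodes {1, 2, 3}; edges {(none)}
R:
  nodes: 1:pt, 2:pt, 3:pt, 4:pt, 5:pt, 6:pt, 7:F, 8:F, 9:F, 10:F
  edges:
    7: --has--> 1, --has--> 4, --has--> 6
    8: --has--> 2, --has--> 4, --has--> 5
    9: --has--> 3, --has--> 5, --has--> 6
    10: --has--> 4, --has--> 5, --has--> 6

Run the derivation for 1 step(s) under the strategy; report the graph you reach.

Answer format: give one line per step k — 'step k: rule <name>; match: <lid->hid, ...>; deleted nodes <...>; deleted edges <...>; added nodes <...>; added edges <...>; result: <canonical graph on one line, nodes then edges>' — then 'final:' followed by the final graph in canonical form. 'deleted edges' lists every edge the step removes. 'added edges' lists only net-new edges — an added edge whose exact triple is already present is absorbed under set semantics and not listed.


step 1: rule r1; match: 0->9, 1->1, 2->2, 3->5; deleted nodes 9; deleted edges (9,1,has); (9,2,has); (9,5,has); added nodes 11, 12, 13, 14, 15, 16, 17; added edges (14,1,has); (14,11,has); (14,13,has); (15,2,has); (15,11,has); (15,12,has); (16,5,has); (16,12,has); (16,13,has); (17,11,has); (17,12,has); (17,13,has); result: nodes: 1:pt, 2:pt, 3:pt, 4:pt, 5:pt, 6:pt, 7:F, 10:F, 11:pt, 12:pt, 13:pt, 14:F, 15:F, 16:F, 17:F edges: (7,1,has); (7,2,has); (7,3,has); (7,6,hask); (10,3,has); (10,4,has); (10,6,has); (14,1,has); (14,11,has); (14,13,has); (15,2,has); (15,11,has); (15,12,has); (16,5,has); (16,12,has); (16,13,has); (17,11,has); (17,12,has); (17,13,has)
final:
nodes: 1:pt, 2:pt, 3:pt, 4:pt, 5:pt, 6:pt, 7:F, 10:F, 11:pt, 12:pt, 13:pt, 14:F, 15:F, 16:F, 17:F
edges: (7,1,has); (7,2,has); (7,3,has); (7,6,hask); (10,3,has); (10,4,has); (10,6,has); (14,1,has); (14,11,has); (14,13,has); (15,2,has); (15,11,has); (15,12,has); (16,5,has); (16,12,has); (16,13,has); (17,11,has); (17,12,has); (17,13,has)


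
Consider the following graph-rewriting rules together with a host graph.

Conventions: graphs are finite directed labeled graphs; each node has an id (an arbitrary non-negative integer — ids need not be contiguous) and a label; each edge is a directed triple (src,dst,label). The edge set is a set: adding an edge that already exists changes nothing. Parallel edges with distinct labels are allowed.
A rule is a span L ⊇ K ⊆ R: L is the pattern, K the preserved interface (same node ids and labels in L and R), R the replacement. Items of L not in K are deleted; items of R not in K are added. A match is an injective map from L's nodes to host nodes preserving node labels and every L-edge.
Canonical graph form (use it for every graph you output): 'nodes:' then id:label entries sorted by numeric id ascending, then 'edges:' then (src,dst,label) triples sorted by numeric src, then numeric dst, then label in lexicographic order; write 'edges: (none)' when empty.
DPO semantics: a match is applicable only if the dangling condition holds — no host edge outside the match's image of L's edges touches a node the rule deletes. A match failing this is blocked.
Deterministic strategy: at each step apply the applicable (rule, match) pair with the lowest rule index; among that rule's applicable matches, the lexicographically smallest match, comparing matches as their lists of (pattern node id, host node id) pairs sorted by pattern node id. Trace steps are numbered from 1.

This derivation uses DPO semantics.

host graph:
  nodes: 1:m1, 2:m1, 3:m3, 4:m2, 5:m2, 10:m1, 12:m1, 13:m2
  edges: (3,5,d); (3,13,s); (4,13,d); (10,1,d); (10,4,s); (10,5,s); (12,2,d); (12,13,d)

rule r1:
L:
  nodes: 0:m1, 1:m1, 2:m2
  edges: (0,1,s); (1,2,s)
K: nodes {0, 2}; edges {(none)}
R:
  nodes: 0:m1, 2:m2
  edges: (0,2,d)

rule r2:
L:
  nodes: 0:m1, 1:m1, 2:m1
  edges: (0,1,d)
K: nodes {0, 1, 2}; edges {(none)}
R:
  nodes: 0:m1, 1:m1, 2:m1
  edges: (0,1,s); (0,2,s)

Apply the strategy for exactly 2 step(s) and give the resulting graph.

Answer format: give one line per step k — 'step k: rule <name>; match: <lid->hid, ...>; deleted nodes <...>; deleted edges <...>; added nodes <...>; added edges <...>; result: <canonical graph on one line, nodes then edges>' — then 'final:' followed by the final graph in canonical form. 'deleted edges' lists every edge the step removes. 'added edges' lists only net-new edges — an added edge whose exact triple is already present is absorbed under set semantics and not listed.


step 1: rule r2; match: 0->10, 1->1, 2->2; deleted nodes (none); deleted edges (10,1,d); added nodes (none); added edges (10,1,s); (10,2,s); result: nodes: 1:m1, 2:m1, 3:m3, 4:m2, 5:m2, 10:m1, 12:m1, 13:m2 edges: (3,5,d); (3,13,s); (4,13,d); (10,1,s); (10,2,s); (10,4,s); (10,5,s); (12,2,d); (12,13,d)
step 2: rule r2; match: 0->12, 1->2, 2->1; deleted nodes (none); deleted edges (12,2,d); added nodes (none); added edges (12,1,s); (12,2,s); result: nodes: 1:m1, 2:m1, 3:m3, 4:m2, 5:m2, 10:m1, 12:m1, 13:m2 edges: (3,5,d); (3,13,s); (4,13,d); (10,1,s); (10,2,s); (10,4,s); (10,5,s); (12,1,s); (12,2,s); (12,13,d)
final:
nodes: 1:m1, 2:m1, 3:m3, 4:m2, 5:m2, 10:m1, 12:m1, 13:m2
edges: (3,5,d); (3,13,s); (4,13,d); (10,1,s); (10,2,s); (10,4,s); (10,5,s); (12,1,s); (12,2,s); (12,13,d)


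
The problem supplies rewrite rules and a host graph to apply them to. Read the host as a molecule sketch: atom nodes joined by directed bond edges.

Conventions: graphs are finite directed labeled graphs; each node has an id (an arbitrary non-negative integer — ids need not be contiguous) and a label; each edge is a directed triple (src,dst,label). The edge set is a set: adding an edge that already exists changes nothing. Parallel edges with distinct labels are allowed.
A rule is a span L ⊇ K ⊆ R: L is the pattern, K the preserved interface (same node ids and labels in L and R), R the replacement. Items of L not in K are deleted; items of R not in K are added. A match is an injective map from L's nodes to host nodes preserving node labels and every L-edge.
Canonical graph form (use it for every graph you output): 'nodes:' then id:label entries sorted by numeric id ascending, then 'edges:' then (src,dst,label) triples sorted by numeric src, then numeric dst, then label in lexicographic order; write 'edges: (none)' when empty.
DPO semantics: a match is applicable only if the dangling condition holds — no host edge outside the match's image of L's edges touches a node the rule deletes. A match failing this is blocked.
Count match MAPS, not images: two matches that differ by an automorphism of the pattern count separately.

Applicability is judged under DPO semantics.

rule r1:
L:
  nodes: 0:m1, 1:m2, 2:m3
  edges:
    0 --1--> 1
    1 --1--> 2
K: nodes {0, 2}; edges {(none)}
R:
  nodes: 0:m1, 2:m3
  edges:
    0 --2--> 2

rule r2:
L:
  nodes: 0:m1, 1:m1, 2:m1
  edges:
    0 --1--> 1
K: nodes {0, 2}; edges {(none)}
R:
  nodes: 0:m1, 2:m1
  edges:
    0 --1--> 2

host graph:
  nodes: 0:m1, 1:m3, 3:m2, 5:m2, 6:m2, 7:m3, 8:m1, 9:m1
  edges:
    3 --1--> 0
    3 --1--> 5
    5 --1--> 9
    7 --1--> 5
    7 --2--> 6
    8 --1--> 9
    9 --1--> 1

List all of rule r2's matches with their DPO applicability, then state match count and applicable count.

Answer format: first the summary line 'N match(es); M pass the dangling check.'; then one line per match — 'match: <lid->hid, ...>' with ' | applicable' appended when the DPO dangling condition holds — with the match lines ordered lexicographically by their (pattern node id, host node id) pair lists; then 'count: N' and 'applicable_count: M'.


1 match(es); 0 pass the dangling check.
match: 0->8, 1->9, 2->0
count: 1
applicable_count: 0


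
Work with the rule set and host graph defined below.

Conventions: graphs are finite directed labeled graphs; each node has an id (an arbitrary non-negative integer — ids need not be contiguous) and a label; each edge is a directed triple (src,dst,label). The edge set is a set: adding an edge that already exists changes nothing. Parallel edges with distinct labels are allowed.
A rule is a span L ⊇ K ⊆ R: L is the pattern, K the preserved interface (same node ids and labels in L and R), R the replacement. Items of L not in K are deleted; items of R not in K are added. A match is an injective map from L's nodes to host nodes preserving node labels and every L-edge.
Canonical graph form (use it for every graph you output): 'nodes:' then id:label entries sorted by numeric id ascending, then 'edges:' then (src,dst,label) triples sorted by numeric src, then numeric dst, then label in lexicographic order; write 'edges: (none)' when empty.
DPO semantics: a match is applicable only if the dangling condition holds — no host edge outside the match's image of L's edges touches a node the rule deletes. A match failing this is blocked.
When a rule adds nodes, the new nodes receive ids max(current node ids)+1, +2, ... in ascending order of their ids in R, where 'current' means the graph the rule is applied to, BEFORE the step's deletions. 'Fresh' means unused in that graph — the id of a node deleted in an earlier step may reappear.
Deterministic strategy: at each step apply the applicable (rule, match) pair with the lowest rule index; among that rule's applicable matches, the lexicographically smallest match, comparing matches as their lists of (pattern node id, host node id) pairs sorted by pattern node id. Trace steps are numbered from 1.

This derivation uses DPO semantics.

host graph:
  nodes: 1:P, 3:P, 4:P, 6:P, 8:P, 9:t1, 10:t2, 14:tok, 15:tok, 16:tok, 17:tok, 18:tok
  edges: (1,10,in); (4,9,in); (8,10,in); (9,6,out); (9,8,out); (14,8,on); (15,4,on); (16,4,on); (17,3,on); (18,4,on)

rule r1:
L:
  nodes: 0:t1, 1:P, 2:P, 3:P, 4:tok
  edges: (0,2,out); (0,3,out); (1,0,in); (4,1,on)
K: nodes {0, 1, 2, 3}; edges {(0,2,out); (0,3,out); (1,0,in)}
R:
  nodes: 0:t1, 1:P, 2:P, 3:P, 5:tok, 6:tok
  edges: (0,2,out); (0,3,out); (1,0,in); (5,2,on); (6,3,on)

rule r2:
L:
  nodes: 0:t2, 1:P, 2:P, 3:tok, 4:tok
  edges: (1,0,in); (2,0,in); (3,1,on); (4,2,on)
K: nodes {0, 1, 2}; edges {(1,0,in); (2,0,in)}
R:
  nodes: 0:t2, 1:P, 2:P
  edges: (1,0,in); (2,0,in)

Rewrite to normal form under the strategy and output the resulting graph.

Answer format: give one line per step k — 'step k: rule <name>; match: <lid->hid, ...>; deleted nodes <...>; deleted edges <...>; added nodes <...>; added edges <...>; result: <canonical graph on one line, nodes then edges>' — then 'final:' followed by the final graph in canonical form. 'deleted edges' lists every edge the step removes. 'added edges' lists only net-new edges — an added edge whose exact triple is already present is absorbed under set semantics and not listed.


step 1: rule r1; match: 0->9, 1->4, 2->6, 3->8, 4->15; deleted nodes 15; deleted edges (15,4,on); added nodes 19, 20; added edges (19,6,on); (20,8,on); result: nodes: 1:P, 3:P, 4:P, 6:P, 8:P, 9:t1, 10:t2, 14:tok, 16:tok, 17:tok, 18:tok, 19:tok, 20:tok edges: (1,10,in); (4,9,in); (8,10,in); (9,6,out); (9,8,out); (14,8,on); (16,4,on); (17,3,on); (18,4,on); (19,6,on); (20,8,on)
step 2: rule r1; match: 0->9, 1->4, 2->6, 3->8, 4->16; deleted nodes 16; deleted edges (16,4,on); added nodes 21, 22; added edges (21,6,on); (22,8,on); result: nodes: 1:P, 3:P, 4:P, 6:P, 8:P, 9:t1, 10:t2, 14:tok, 17:tok, 18:tok, 19:tok, 20:tok, 21:tok, 22:tok edges: (1,10,in); (4,9,in); (8,10,in); (9,6,out); (9,8,out); (14,8,on); (17,3,on); (18,4,on); (19,6,on); (20,8,on); (21,6,on); (22,8,on)
step 3: rule r1; match: 0->9, 1->4, 2->6, 3->8, 4->18; deleted nodes 18; deleted edges (18,4,on); added nodes 23, 24; added edges (23,6,on); (24,8,on); result: nodes: 1:P, 3:P, 4:P, 6:P, 8:P, 9:t1, 10:t2, 14:tok, 17:tok, 19:tok, 20:tok, 21:tok, 22:tok, 23:tok, 24:tok edges: (1,10,in); (4,9,in); (8,10,in); (9,6,out); (9,8,out); (14,8,on); (17,3,on); (19,6,on); (20,8,on); (21,6,on); (22,8,on); (23,6,on); (24,8,on)
final:
nodes: 1:P, 3:P, 4:P, 6:P, 8:P, 9:t1, 10:t2, 14:tok, 17:tok, 19:tok, 20:tok, 21:tok, 22:tok, 23:tok, 24:tok
edges: (1,10,in); (4,9,in); (8,10,in); (9,6,out); (9,8,out); (14,8,on); (17,3,on); (19,6,on); (20,8,on); (21,6,on); (22,8,on); (23,6,on); (24,8,on)


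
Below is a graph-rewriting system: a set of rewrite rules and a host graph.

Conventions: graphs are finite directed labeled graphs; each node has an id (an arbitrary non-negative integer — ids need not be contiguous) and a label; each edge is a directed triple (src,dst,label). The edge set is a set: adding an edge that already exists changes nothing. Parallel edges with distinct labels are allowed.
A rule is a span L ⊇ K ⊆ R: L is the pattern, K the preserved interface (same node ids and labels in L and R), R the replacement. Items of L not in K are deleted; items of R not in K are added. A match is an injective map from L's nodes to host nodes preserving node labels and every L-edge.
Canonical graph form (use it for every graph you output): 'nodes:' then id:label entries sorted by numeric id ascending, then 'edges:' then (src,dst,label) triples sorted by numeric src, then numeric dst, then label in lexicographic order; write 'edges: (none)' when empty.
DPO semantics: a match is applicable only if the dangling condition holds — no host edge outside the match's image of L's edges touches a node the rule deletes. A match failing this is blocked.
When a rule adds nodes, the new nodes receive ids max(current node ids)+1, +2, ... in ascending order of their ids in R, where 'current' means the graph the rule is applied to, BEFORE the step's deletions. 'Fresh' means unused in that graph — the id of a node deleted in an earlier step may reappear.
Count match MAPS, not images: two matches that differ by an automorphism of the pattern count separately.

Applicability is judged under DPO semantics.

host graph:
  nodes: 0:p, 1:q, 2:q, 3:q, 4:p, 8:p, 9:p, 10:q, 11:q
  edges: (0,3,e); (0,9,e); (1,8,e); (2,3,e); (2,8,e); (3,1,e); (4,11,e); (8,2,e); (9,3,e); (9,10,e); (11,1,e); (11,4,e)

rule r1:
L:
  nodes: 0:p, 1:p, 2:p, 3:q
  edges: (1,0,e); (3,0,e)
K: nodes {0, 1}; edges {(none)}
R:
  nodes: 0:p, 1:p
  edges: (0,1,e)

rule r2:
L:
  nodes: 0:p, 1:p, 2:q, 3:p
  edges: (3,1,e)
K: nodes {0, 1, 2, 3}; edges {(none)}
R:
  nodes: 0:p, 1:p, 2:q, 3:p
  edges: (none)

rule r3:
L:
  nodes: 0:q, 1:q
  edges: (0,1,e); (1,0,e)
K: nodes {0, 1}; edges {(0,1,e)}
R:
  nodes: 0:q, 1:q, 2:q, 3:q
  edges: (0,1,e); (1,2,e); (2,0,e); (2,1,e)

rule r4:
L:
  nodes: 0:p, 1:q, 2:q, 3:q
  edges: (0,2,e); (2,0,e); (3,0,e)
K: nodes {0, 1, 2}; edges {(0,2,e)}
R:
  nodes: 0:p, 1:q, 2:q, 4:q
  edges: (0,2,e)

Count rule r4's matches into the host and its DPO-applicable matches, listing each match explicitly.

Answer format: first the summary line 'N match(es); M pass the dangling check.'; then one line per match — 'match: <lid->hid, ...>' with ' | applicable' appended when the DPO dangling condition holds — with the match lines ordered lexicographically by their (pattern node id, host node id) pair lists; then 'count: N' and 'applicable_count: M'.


3 match(es); 0 pass the dangling check.
match: 0->8, 1->3, 2->2, 3->1
match: 0->8, 1->10, 2->2, 3->1
match: 0->8, 1->11, 2->2, 3->1
count: 3
applicable_count: 0


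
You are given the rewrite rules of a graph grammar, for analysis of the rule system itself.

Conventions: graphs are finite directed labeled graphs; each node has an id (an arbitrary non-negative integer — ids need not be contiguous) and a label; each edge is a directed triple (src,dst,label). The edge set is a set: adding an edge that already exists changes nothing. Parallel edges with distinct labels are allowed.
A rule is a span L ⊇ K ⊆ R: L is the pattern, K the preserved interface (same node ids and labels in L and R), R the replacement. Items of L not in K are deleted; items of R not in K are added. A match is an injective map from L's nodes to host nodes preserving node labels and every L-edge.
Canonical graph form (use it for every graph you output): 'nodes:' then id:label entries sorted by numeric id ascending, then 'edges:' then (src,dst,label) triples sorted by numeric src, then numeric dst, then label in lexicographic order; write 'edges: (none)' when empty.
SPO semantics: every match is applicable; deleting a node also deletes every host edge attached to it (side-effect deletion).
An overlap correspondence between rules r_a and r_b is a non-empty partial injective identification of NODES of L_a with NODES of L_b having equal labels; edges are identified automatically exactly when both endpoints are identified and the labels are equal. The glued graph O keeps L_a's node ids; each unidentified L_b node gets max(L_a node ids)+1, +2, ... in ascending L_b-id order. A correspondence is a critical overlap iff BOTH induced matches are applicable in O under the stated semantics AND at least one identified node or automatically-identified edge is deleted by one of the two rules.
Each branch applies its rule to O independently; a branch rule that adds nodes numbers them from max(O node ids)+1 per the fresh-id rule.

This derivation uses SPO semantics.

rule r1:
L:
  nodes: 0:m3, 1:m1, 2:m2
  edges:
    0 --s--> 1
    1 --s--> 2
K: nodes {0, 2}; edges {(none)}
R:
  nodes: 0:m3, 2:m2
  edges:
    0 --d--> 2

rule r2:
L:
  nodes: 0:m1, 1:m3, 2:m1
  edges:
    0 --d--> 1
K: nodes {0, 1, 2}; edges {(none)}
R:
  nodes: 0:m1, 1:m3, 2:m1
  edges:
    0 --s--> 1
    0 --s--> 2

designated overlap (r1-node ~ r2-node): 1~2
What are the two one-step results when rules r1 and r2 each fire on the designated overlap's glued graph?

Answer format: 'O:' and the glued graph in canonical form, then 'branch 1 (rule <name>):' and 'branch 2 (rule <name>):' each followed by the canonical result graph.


O:
nodes: 0:m3, 1:m1, 2:m2, 3:m1, 4:m3
edges: (0,1,s); (1,2,s); (3,4,d)
branch 1 (rule r1):
nodes: 0:m3, 2:m2, 3:m1, 4:m3
edges: (0,2,d); (3,4,d)
branch 2 (rule r2):
nodes: 0:m3, 1:m1, 2:m2, 3:m1, 4:m3
edges: (0,1,s); (1,2,s); (3,1,s); (3,4,s)


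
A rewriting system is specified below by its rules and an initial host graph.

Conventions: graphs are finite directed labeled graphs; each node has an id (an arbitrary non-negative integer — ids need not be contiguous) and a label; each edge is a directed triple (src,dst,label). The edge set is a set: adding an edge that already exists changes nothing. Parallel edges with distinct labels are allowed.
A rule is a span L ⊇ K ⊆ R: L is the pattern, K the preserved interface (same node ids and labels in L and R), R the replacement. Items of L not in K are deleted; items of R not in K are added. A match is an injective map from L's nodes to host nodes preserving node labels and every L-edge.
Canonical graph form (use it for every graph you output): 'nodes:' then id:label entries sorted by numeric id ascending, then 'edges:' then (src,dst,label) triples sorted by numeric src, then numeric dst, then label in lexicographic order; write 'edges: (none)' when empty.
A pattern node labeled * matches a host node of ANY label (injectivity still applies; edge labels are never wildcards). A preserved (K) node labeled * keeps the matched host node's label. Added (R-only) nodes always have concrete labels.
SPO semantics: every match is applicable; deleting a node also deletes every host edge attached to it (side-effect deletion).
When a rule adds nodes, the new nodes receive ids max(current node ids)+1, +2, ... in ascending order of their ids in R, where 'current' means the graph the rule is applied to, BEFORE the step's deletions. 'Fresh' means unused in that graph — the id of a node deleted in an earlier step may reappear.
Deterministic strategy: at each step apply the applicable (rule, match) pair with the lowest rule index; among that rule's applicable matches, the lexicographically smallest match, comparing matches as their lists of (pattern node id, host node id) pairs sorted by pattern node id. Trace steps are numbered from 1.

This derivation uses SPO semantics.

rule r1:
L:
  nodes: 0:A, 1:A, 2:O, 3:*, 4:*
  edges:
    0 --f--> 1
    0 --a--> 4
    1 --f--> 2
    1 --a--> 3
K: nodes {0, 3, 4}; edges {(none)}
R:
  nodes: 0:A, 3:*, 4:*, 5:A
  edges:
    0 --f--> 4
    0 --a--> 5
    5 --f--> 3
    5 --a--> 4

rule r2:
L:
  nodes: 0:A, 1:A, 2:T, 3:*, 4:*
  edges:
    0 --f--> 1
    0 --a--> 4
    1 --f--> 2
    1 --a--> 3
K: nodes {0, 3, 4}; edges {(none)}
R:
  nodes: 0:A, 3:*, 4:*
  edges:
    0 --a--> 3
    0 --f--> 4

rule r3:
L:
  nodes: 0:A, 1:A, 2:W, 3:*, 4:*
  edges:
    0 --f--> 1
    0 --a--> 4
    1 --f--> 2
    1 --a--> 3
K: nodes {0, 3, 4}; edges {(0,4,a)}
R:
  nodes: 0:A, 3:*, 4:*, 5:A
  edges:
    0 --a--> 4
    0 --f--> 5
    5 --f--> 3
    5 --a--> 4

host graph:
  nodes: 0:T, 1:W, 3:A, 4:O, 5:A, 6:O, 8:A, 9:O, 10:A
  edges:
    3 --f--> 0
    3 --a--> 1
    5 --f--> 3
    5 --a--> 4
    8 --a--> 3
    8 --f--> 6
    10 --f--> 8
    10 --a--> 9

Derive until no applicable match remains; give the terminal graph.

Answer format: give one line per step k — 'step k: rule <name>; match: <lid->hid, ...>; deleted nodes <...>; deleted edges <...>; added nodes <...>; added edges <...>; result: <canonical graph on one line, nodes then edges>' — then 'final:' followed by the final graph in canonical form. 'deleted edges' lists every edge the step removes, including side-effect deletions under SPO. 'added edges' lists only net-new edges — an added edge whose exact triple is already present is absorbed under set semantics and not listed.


step 1: rule r1; match: 0->10, 1->8, 2->6, 3->3, 4->9; deleted nodes 6, 8; deleted edges (8,3,a); (8,6,f); (10,8,f); (10,9,a); added nodes 11; added edges (10,9,f); (10,11,a); (11,3,f); (11,9,a); result: nodes: 0:T, 1:W, 3:A, 4:O, 5:A, 9:O, 10:A, 11:A edges: (3,0,f); (3,1,a); (5,3,f); (5,4,a); (10,9,f); (10,11,a); (11,3,f); (11,9,a)
step 2: rule r2; match: 0->5, 1->3, 2->0, 3->1, 4->4; deleted nodes 0, 3; deleted edges (3,0,f); (3,1,a); (5,3,f); (5,4,a); (11,3,f); added nodes (none); added edges (5,1,a); (5,4,f); result: nodes: 1:W, 4:O, 5:A, 9:O, 10:A, 11:A edges: (5,1,a); (5,4,f); (10,9,f); (10,11,a); (11,9,a)
final:
nodes: 1:W, 4:O, 5:A, 9:O, 10:A, 11:A
edges: (5,1,a); (5,4,f); (10,9,f); (10,11,a); (11,9,a)


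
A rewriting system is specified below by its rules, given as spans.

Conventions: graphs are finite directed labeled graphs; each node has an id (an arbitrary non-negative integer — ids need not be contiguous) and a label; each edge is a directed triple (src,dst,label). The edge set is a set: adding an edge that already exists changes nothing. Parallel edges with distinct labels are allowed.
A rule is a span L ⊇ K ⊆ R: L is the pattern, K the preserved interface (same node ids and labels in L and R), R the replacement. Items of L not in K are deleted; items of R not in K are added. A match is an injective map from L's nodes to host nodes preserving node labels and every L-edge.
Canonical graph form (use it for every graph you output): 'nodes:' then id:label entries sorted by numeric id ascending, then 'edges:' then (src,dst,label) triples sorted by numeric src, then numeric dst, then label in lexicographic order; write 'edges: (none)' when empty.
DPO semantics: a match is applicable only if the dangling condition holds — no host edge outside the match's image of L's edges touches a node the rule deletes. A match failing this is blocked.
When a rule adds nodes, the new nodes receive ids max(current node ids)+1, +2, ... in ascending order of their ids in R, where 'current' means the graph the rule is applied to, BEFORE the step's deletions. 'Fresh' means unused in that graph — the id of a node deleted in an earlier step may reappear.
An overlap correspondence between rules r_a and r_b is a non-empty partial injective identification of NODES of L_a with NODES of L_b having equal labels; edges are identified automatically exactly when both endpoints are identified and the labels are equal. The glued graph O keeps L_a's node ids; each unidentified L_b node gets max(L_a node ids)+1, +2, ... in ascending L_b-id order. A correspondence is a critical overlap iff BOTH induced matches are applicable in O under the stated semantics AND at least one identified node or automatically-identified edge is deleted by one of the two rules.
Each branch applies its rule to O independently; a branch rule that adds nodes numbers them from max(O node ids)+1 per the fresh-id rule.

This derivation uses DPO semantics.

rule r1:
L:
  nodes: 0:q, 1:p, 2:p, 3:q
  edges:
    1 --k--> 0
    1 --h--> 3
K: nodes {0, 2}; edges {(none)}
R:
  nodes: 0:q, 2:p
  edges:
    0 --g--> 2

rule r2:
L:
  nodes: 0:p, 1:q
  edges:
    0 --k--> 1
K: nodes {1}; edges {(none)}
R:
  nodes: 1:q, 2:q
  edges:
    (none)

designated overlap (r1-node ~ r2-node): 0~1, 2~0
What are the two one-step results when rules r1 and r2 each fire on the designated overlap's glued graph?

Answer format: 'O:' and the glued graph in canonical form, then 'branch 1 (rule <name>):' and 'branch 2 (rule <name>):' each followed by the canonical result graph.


O:
nodes: 0:q, 1:p, 2:p, 3:q
edges: (1,0,k); (1,3,h); (2,0,k)
branch 1 (rule r1):
nodes: 0:q, 2:p
edges: (0,2,g); (2,0,k)
branch 2 (rule r2):
nodes: 0:q, 1:p, 3:q, 4:q
edges: (1,0,k); (1,3,h)


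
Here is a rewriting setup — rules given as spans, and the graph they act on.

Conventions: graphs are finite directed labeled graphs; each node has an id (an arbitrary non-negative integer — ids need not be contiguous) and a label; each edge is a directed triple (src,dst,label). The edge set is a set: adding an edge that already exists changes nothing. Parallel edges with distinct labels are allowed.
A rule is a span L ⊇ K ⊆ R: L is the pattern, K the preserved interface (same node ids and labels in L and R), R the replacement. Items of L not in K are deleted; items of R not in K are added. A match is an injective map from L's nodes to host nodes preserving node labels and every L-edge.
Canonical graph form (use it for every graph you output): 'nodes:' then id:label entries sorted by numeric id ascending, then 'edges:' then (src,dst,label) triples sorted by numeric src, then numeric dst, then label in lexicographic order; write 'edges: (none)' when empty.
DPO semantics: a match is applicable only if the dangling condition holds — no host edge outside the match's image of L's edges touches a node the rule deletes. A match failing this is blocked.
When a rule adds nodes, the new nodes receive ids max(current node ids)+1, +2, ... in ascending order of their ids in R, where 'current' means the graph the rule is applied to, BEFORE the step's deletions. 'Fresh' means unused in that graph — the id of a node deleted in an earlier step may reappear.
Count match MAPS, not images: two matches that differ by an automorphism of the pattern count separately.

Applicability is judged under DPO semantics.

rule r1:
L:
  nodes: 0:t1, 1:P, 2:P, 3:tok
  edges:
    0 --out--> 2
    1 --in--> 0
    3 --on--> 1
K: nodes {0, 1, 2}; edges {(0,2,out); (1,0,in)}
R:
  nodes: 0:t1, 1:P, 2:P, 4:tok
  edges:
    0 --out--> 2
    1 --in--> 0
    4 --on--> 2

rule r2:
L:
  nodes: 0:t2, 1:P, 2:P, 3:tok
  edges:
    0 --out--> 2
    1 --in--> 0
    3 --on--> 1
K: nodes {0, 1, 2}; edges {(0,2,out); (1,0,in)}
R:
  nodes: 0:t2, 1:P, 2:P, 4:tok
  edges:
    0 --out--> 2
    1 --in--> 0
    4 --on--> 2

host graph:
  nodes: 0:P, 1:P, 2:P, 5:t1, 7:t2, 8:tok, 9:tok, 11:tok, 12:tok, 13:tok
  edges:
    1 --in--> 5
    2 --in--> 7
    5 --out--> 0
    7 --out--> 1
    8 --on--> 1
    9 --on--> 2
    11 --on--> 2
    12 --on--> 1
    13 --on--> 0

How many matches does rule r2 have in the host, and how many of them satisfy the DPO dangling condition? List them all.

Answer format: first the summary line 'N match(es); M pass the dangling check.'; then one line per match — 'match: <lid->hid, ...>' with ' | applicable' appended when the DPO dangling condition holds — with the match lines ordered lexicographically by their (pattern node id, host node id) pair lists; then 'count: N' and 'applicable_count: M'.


2 match(es); 2 pass the dangling check.
match: 0->7, 1->2, 2->1, 3->9 | applicable
match: 0->7, 1->2, 2->1, 3->11 | applicable
count: 2
applicable_count: 2
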